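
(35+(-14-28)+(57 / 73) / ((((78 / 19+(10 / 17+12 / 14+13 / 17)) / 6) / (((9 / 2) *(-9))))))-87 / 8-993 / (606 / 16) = -62440634797 / 842232536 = -74.14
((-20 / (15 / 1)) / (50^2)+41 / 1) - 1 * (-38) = 148124 / 1875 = 79.00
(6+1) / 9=7 / 9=0.78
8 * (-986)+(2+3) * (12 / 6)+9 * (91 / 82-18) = -658461 / 82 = -8030.01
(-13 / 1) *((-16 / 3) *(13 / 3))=2704 / 9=300.44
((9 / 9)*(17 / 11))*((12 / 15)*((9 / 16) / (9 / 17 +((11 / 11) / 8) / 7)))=36414 / 28655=1.27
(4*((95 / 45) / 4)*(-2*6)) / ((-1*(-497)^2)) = 76 / 741027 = 0.00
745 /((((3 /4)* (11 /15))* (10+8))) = 7450 /99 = 75.25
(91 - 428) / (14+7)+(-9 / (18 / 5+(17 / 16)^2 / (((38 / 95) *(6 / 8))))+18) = 216737 / 296877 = 0.73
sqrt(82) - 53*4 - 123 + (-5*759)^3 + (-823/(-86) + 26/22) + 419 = -51704277802115/946 + sqrt(82) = -54655684771.19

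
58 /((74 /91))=2639 /37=71.32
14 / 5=2.80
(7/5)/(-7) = -1/5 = -0.20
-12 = -12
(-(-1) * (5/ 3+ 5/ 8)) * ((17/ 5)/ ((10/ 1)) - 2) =-913/ 240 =-3.80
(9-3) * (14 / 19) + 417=8007 / 19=421.42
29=29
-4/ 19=-0.21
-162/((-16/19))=1539/8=192.38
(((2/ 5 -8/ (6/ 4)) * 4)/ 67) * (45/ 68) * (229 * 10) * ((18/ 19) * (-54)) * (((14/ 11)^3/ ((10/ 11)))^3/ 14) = 19021.54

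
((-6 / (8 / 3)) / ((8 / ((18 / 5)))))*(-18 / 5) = 729 / 200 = 3.64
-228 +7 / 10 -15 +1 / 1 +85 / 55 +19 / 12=-157193 / 660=-238.17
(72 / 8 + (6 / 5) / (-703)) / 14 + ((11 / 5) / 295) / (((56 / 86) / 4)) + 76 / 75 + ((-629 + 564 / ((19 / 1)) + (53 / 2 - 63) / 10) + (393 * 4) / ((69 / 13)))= -611198719493 / 2003339100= -305.09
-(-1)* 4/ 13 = 4/ 13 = 0.31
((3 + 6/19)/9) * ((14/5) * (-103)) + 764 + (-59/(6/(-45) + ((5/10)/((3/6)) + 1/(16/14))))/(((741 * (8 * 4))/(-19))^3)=55668295509443/84634767360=657.75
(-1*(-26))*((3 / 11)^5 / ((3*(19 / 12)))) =25272 / 3059969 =0.01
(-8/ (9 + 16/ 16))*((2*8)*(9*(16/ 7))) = -9216/ 35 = -263.31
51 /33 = 17 /11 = 1.55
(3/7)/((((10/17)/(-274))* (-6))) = 2329/70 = 33.27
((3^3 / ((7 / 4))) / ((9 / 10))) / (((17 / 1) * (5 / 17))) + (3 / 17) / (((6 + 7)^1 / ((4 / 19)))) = 3.43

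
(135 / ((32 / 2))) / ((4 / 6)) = 405 / 32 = 12.66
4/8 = 1/2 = 0.50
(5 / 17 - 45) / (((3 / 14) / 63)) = -223440 / 17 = -13143.53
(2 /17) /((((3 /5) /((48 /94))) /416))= 33280 /799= 41.65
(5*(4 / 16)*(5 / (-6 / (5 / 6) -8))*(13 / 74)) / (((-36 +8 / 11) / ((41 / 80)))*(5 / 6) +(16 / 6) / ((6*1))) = 0.00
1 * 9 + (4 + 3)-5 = 11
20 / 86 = 10 / 43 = 0.23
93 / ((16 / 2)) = 93 / 8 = 11.62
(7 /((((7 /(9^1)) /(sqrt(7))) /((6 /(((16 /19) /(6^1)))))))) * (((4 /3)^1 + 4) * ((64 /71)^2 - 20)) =-198477648 * sqrt(7) /5041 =-104170.30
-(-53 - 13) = 66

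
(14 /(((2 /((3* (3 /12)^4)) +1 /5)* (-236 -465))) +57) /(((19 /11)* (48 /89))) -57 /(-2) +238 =16270737231 /49653232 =327.69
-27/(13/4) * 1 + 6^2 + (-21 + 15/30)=187/26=7.19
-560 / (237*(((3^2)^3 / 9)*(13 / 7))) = -3920 / 249561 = -0.02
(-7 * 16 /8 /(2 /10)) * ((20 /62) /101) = -0.22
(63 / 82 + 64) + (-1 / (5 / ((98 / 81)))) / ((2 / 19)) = 62.47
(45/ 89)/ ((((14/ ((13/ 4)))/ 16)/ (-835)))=-1568.14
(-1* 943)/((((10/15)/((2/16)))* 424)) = -2829/6784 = -0.42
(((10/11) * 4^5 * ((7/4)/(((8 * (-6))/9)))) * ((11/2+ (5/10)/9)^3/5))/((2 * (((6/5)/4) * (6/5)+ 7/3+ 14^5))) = -175000000/17970134391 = -0.01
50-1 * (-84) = 134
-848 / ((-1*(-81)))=-848 / 81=-10.47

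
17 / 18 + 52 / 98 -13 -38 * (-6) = 190931 / 882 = 216.48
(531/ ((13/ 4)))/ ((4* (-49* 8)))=-531/ 5096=-0.10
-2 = -2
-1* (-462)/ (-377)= -462/ 377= -1.23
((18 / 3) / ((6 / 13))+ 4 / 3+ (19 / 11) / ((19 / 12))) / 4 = 509 / 132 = 3.86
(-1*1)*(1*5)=-5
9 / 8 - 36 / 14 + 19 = 983 / 56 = 17.55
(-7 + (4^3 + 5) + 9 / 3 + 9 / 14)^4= 713283282721 / 38416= 18567349.09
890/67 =13.28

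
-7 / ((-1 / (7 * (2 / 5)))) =98 / 5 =19.60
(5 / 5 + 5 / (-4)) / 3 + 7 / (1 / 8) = 671 / 12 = 55.92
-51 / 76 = -0.67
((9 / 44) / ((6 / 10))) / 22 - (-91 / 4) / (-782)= -2573 / 189244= -0.01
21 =21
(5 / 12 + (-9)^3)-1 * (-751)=269 / 12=22.42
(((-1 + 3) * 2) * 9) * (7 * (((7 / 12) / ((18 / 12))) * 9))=882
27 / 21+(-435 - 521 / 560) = -243401 / 560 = -434.64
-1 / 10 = -0.10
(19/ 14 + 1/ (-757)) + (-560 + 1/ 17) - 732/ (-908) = -22811875825/ 40897682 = -557.78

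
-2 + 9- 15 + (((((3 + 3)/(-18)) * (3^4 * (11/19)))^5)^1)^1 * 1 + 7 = -2310908297356/2476099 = -933285.91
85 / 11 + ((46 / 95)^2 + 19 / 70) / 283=3040052359 / 393327550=7.73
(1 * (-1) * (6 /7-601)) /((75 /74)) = 310874 /525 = 592.14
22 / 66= 0.33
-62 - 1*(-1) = -61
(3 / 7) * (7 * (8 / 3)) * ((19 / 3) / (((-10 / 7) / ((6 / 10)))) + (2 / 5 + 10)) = 1548 / 25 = 61.92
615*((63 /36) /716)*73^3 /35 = 47849091 /2864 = 16707.08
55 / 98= 0.56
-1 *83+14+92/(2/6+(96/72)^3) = -2553/73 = -34.97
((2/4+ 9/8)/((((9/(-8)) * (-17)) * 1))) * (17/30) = 13/270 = 0.05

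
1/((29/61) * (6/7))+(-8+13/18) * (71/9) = -129100/2349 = -54.96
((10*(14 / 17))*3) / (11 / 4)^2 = 6720 / 2057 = 3.27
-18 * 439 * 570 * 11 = -49545540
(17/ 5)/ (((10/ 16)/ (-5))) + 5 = -111/ 5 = -22.20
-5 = -5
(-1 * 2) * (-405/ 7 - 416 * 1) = 947.71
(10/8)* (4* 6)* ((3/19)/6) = 15/19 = 0.79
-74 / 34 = -37 / 17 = -2.18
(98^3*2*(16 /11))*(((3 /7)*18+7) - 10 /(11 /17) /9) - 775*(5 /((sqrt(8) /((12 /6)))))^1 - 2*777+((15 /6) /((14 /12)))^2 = 1898836183087 /53361 - 3875*sqrt(2) /2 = 35581978.82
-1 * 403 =-403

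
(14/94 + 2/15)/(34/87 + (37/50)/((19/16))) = 548245/1969394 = 0.28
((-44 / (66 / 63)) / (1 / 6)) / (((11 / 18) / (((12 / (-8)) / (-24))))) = -567 / 22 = -25.77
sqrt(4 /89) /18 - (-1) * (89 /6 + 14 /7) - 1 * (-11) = sqrt(89) /801 + 167 /6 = 27.85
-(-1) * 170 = 170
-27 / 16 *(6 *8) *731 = -59211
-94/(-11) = 94/11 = 8.55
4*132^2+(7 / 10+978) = 706747 / 10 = 70674.70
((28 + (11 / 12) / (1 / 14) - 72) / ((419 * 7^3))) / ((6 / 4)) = -187 / 1293453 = -0.00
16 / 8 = 2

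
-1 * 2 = -2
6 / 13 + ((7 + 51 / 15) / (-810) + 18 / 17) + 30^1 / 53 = 49182412 / 23718825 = 2.07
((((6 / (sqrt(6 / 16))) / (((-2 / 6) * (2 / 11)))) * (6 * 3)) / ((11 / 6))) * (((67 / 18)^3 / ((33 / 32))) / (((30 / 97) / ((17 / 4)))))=-1983832748 * sqrt(6) / 4455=-1090769.47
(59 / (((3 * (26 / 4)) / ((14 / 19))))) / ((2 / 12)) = 3304 / 247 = 13.38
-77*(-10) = 770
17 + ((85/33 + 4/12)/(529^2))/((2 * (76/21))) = 994275157/58486769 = 17.00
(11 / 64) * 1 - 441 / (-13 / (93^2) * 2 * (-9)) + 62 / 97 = -1315412849 / 80704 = -16299.23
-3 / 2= -1.50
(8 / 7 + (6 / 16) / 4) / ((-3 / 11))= -3047 / 672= -4.53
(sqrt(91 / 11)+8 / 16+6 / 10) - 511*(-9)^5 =sqrt(1001) / 11+301740401 / 10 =30174042.98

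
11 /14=0.79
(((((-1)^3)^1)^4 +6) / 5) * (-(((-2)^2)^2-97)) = 113.40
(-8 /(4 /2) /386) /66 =-1 /6369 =-0.00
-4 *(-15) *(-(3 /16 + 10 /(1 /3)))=-7245 /4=-1811.25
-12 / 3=-4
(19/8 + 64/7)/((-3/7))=-215/8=-26.88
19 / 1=19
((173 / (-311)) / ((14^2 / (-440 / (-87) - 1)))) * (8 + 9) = -1038173 / 5303172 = -0.20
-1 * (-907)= 907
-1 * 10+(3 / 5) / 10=-497 / 50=-9.94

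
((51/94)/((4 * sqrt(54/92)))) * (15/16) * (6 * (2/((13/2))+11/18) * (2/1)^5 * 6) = 18275 * sqrt(138)/1222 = 175.68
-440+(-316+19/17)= -12833/17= -754.88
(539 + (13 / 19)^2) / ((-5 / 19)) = -194748 / 95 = -2049.98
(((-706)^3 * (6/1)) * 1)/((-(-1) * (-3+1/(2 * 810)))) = 3420427331520/4859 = 703936474.90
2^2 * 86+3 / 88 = 30275 / 88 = 344.03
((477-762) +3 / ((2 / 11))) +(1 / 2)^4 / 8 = -34367 / 128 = -268.49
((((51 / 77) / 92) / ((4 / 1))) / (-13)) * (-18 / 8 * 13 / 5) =459 / 566720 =0.00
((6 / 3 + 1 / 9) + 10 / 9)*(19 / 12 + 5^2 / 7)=12557 / 756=16.61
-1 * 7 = -7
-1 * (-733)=733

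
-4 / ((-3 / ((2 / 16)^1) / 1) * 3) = 1 / 18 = 0.06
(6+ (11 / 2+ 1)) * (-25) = -625 / 2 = -312.50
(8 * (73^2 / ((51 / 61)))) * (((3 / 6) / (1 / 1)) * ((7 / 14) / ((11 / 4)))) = 2600552 / 561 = 4635.57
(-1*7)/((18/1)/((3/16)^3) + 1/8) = -168/65539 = -0.00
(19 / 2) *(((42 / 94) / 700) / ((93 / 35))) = 133 / 58280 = 0.00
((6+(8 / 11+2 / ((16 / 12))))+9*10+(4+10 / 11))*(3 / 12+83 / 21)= 800957 / 1848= 433.42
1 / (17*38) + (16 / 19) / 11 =555 / 7106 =0.08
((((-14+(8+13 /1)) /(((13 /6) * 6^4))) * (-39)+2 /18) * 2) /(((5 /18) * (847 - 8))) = 1 /8390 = 0.00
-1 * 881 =-881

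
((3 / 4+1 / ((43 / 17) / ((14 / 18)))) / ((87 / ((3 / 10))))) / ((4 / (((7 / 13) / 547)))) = 11459 / 12769080480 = 0.00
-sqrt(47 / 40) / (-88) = sqrt(470) / 1760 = 0.01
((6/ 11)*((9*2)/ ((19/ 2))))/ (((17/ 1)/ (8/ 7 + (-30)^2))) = 71712/ 1309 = 54.78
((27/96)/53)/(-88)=-9/149248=-0.00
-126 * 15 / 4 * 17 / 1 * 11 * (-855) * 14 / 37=1057639275 / 37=28584845.27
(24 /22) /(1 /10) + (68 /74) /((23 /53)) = 121942 /9361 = 13.03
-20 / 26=-10 / 13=-0.77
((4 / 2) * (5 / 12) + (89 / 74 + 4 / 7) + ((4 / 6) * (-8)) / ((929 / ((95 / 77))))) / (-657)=-20647454 / 5216687091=-0.00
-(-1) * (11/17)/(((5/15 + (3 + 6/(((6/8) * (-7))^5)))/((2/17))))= 14975037/655429169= 0.02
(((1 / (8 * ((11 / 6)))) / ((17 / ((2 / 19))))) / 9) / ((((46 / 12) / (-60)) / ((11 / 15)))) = -4 / 7429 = -0.00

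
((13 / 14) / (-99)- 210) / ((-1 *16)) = 291073 / 22176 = 13.13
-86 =-86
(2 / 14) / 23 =1 / 161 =0.01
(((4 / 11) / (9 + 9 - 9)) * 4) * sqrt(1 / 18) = 8 * sqrt(2) / 297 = 0.04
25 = 25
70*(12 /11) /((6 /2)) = 280 /11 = 25.45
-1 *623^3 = -241804367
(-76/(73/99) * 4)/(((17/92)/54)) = -149516928/1241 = -120481.01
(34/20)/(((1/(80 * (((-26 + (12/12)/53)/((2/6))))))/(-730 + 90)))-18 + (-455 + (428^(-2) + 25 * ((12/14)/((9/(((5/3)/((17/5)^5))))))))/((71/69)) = 139429415357803648838237/20553493877299824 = 6783733.03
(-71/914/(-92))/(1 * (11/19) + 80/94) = 63403/107380376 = 0.00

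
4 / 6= 2 / 3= 0.67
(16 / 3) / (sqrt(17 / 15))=16* sqrt(255) / 51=5.01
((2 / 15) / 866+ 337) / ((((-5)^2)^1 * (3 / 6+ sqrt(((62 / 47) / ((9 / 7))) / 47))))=29010567264 / 982098125 - 411497408 * sqrt(434) / 982098125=20.81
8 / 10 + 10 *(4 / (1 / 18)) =3604 / 5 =720.80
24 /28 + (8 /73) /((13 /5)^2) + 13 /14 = 311225 /172718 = 1.80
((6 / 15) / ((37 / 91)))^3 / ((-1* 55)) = -6028568 / 348239375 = -0.02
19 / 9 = 2.11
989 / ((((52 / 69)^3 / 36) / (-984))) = -359659208907 / 4394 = -81852346.13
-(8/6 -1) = -1/3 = -0.33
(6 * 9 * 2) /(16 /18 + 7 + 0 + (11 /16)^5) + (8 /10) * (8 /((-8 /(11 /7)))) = 1293321116 /106257697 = 12.17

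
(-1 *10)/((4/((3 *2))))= -15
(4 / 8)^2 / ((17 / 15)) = 15 / 68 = 0.22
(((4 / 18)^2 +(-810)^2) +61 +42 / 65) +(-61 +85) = 3454817687 / 5265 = 656185.70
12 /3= 4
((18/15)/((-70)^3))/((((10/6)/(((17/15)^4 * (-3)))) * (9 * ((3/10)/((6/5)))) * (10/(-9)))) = -83521/20097656250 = -0.00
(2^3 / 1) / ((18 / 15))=20 / 3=6.67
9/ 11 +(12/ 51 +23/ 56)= 15333/ 10472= 1.46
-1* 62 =-62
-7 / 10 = -0.70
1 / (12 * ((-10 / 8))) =-1 / 15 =-0.07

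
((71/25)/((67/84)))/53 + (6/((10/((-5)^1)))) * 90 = -23963286/88775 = -269.93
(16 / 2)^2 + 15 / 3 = 69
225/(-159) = -75/53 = -1.42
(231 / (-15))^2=5929 / 25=237.16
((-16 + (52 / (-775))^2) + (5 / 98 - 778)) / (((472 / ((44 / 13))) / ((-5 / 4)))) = 514058208213 / 72234526000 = 7.12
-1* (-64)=64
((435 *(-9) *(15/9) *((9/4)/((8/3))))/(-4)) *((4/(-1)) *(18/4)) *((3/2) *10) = -23783625/64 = -371619.14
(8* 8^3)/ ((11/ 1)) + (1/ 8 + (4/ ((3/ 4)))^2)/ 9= 2676835/ 7128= 375.54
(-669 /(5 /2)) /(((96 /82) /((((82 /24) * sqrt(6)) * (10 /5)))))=-374863 * sqrt(6) /240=-3825.93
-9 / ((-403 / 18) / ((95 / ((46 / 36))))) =277020 / 9269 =29.89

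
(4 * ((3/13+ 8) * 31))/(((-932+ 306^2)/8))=3317/37661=0.09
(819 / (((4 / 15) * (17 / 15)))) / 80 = 36855 / 1088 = 33.87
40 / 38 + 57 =1103 / 19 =58.05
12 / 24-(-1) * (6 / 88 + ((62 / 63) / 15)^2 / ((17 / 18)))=42508897 / 74220300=0.57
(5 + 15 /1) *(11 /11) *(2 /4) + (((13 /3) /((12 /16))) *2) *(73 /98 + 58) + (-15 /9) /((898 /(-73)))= 90947569 /132006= 688.97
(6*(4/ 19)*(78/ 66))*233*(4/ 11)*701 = 203839584/ 2299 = 88664.46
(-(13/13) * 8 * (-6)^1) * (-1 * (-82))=3936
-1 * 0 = 0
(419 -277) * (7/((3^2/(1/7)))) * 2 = 31.56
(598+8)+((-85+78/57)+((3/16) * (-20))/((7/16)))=68335/133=513.80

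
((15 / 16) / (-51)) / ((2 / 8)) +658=44739 / 68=657.93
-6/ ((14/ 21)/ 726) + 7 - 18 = -6545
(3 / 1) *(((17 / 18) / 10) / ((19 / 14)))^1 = 119 / 570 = 0.21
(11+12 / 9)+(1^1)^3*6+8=79 / 3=26.33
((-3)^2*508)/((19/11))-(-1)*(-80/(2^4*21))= 1056037/399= 2646.71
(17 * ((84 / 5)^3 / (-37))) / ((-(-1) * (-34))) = 296352 / 4625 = 64.08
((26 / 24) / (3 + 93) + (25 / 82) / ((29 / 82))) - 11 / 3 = -93319 / 33408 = -2.79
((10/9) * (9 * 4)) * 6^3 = 8640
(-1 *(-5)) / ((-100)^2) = 1 / 2000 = 0.00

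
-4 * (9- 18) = 36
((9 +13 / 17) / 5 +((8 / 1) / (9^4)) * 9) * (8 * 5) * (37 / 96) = 2251339 / 74358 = 30.28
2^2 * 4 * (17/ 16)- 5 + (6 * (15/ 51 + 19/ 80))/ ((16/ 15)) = 32619/ 2176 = 14.99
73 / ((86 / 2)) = 73 / 43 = 1.70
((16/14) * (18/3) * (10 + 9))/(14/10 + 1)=54.29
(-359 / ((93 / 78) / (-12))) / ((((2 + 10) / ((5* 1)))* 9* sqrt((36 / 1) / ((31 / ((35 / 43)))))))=4667* sqrt(46655) / 5859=172.05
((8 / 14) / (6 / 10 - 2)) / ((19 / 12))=-240 / 931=-0.26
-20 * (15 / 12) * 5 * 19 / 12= -2375 / 12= -197.92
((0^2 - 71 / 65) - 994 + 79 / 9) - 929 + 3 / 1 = -1118704 / 585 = -1912.31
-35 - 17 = -52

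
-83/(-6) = 83/6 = 13.83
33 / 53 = 0.62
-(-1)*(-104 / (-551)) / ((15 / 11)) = 1144 / 8265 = 0.14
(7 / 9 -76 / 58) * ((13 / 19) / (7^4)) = -1807 / 11906559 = -0.00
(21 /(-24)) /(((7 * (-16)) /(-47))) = -47 /128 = -0.37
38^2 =1444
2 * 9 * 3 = 54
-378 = -378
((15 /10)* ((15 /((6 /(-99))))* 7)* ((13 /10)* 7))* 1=-189189 /8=-23648.62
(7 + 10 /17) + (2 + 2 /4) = 343 /34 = 10.09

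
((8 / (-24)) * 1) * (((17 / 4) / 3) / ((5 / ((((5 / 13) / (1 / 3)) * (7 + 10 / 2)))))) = -17 / 13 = -1.31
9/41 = 0.22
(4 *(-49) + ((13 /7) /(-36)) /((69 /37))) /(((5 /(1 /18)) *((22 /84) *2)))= -3408529 /819720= -4.16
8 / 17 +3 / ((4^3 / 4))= 179 / 272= 0.66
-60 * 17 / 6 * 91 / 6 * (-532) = 4115020 / 3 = 1371673.33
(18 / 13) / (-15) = -6 / 65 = -0.09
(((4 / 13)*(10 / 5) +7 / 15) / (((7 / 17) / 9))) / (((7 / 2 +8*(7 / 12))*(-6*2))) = -10761 / 44590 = -0.24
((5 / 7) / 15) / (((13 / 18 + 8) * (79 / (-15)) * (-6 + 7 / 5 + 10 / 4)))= 300 / 607747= 0.00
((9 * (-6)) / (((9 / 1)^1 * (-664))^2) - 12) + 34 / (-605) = -4823843741 / 400113120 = -12.06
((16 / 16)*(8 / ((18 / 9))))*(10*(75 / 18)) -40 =380 / 3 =126.67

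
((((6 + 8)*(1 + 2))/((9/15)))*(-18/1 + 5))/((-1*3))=910/3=303.33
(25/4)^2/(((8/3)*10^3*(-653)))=-15/668672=-0.00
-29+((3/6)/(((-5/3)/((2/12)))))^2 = -29.00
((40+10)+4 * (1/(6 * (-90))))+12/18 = 6839/135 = 50.66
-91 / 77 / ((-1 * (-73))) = -13 / 803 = -0.02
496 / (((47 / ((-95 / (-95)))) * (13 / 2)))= 992 / 611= 1.62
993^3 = 979146657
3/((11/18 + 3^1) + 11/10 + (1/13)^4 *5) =3855735/6055157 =0.64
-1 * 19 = -19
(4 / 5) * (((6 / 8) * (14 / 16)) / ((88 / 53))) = 1113 / 3520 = 0.32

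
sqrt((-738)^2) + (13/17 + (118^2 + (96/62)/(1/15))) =7739517/527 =14685.99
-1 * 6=-6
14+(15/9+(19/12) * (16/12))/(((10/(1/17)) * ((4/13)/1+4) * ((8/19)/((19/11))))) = 3109333/221760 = 14.02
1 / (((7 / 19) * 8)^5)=2476099 / 550731776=0.00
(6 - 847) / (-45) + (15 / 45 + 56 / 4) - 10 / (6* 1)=1411 / 45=31.36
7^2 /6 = 49 /6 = 8.17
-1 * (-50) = 50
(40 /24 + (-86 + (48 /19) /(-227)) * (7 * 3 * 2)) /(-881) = 46720151 /11399259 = 4.10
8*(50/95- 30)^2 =2508800/361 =6949.58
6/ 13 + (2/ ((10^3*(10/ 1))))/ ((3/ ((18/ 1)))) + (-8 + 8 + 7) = 242539/ 32500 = 7.46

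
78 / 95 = 0.82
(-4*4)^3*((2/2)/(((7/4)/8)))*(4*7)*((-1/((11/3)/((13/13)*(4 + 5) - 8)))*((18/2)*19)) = 268959744/11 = 24450885.82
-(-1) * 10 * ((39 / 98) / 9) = 0.44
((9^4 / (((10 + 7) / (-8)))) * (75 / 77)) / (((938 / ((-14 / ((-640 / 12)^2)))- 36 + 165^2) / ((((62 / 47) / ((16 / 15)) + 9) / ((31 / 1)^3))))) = 17045970075 / 2695177171724807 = 0.00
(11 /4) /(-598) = -11 /2392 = -0.00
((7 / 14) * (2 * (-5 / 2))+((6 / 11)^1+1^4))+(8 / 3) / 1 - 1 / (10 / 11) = 101 / 165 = 0.61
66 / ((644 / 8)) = 132 / 161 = 0.82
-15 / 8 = -1.88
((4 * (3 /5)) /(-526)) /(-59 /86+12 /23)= 11868 /427375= 0.03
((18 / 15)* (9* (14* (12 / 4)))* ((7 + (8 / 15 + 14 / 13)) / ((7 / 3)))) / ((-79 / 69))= -37535724 / 25675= -1461.96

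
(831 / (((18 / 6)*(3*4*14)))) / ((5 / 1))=277 / 840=0.33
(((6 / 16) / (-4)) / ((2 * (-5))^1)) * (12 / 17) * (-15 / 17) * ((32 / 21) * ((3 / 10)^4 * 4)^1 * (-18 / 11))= 0.00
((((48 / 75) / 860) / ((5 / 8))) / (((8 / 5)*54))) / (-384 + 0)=-1 / 27864000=-0.00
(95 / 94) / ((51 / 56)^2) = 148960 / 122247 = 1.22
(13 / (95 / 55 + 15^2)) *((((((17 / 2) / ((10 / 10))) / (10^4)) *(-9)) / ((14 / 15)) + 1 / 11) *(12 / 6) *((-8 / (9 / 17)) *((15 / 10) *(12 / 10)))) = -11260171 / 43645000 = -0.26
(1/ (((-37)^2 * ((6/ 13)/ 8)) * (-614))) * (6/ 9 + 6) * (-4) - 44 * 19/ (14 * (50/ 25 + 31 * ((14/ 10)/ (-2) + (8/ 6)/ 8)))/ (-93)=-0.04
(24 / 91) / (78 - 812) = -12 / 33397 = -0.00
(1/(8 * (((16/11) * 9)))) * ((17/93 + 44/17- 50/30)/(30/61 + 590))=65087/3644647680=0.00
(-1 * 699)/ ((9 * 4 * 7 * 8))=-233/ 672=-0.35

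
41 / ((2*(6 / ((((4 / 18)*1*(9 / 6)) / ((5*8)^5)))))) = 41 / 3686400000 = 0.00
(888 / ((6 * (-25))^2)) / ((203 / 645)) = 3182 / 25375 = 0.13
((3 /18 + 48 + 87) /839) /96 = 811 /483264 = 0.00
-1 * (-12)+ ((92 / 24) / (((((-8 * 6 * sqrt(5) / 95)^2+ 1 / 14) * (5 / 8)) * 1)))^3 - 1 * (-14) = 128264050122271894 / 1066930049762487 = 120.22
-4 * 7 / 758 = -14 / 379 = -0.04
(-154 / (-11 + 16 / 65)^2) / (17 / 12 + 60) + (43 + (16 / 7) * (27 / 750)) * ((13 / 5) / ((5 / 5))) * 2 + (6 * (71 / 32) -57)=137735761744603 / 763846230000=180.32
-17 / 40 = -0.42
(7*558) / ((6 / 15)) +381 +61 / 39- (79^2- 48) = 154228 / 39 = 3954.56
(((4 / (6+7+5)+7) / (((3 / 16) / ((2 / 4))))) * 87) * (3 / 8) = 1885 / 3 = 628.33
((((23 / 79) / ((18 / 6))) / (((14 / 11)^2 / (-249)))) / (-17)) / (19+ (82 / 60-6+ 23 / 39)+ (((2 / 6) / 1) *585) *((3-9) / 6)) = -45042855 / 9241540238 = -0.00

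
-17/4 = -4.25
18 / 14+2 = 23 / 7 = 3.29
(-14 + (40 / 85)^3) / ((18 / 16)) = -546160 / 44217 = -12.35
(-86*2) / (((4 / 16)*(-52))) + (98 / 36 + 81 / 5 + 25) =66869 / 1170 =57.15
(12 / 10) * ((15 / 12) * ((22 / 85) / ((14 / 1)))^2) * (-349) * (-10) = 1.79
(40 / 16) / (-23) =-5 / 46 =-0.11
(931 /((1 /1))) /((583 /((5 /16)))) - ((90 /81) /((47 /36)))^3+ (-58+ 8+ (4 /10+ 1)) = -235904489067 /4842304720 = -48.72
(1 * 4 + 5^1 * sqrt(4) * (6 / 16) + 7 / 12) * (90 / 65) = 150 / 13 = 11.54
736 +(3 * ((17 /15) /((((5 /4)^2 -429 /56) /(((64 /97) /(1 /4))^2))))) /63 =735.94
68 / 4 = 17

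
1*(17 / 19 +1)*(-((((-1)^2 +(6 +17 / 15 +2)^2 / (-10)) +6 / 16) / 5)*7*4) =877814 / 11875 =73.92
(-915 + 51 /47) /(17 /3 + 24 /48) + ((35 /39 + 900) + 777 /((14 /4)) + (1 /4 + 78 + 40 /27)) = 2574441353 /2441556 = 1054.43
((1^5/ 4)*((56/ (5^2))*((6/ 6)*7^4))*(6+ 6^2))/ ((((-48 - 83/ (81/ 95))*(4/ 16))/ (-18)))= 8233547616/ 294325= 27974.34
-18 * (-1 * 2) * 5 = 180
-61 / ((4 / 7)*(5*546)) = -61 / 1560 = -0.04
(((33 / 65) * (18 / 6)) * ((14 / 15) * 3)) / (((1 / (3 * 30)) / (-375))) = -1871100 / 13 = -143930.77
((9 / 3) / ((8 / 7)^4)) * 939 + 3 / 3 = 6767713 / 4096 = 1652.27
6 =6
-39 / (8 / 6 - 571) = 117 / 1709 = 0.07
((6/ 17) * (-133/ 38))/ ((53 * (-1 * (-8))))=-21/ 7208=-0.00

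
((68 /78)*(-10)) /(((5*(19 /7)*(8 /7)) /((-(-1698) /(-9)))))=235739 /2223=106.05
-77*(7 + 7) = -1078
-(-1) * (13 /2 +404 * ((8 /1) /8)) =821 /2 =410.50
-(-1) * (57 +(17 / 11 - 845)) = -8651 / 11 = -786.45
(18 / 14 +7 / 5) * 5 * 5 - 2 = 456 / 7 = 65.14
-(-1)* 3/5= 3/5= 0.60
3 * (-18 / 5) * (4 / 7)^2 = -864 / 245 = -3.53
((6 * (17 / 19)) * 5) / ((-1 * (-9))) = 170 / 57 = 2.98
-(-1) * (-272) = -272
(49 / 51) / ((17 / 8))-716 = -620380 / 867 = -715.55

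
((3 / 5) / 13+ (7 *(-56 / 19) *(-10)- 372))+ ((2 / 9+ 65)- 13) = -1260617 / 11115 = -113.42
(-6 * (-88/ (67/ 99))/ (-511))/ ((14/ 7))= -26136/ 34237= -0.76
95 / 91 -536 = -48681 / 91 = -534.96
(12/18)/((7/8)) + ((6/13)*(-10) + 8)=1132/273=4.15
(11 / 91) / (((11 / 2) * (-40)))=-1 / 1820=-0.00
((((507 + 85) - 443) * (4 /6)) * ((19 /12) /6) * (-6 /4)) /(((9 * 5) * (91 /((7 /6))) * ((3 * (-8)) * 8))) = 0.00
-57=-57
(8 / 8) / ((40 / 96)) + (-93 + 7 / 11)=-4948 / 55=-89.96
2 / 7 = 0.29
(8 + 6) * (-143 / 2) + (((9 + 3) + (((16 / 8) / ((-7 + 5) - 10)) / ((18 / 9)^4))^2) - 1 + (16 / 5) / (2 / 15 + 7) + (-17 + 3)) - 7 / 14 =-990107029 / 986112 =-1004.05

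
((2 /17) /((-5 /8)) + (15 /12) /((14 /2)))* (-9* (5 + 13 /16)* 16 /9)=0.90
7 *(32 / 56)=4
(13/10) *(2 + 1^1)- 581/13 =-5303/130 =-40.79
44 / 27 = 1.63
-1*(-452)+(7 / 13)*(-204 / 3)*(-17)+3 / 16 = 223527 / 208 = 1074.65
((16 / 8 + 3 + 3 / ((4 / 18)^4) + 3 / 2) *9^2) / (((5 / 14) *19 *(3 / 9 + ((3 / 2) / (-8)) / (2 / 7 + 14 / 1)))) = 1346307480 / 29203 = 46101.68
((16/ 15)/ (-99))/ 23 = -16/ 34155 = -0.00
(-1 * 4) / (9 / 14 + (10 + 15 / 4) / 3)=-336 / 439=-0.77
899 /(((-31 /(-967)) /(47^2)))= 61946987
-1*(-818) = 818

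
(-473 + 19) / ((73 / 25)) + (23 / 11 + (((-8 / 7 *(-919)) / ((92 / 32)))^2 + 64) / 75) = 101588556823 / 62443689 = 1626.88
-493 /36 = -13.69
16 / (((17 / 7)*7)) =16 / 17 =0.94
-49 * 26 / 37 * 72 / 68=-22932 / 629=-36.46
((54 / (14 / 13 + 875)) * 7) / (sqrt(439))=702 * sqrt(439) / 714253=0.02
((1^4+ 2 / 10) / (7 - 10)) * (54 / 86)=-54 / 215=-0.25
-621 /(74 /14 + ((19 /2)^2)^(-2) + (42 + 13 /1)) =-188835129 /18331858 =-10.30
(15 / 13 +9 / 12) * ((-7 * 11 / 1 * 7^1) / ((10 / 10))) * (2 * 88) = -2347884 / 13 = -180606.46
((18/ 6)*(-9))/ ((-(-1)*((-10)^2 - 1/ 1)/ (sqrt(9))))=-0.82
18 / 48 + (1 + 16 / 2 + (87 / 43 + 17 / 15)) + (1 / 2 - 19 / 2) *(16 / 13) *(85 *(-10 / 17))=566.38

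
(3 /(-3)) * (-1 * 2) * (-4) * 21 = -168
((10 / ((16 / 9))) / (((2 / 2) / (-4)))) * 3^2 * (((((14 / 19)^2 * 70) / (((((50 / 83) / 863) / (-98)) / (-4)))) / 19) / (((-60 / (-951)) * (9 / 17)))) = -233555324456412 / 34295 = -6810185871.31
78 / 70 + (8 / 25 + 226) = 227.43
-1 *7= -7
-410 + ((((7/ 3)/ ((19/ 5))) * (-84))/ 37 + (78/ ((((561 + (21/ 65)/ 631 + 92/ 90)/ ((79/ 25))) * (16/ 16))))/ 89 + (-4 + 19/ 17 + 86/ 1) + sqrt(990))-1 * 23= -193783245422897043/ 551662382228545 + 3 * sqrt(110)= -319.81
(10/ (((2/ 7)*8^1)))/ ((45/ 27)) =21/ 8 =2.62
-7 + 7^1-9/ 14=-9/ 14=-0.64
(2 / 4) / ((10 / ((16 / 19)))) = 4 / 95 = 0.04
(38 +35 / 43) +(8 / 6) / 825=38.82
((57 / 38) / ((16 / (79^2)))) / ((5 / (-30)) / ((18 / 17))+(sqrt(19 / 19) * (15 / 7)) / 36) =-3538647 / 592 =-5977.44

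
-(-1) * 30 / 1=30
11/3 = 3.67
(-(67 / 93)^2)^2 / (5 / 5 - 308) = -20151121 / 22965196707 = -0.00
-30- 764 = -794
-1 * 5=-5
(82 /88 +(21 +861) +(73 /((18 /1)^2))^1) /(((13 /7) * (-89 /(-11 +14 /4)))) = 27541255 /687258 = 40.07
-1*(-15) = 15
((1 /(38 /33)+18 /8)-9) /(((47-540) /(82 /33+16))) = 45445 /206074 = 0.22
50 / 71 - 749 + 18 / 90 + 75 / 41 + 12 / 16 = -43403971 / 58220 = -745.52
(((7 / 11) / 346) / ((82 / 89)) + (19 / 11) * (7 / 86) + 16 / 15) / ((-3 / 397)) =-8785328527 / 54899820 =-160.02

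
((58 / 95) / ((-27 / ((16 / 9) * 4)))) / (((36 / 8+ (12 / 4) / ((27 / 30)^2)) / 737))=-5471488 / 378765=-14.45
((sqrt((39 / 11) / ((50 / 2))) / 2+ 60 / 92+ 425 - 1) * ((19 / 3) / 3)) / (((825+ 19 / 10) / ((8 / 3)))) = 152 * sqrt(429) / 2455893+ 14845840 / 5135049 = 2.89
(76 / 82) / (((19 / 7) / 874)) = 12236 / 41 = 298.44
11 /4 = 2.75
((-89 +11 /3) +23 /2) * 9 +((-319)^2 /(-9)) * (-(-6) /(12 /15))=-256396 /3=-85465.33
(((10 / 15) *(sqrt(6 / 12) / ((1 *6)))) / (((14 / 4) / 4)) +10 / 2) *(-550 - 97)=-3235 - 2588 *sqrt(2) / 63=-3293.09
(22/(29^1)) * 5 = 110/29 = 3.79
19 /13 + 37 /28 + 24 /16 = 1559 /364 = 4.28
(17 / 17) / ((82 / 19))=19 / 82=0.23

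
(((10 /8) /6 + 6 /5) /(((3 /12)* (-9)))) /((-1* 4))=0.16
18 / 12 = 3 / 2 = 1.50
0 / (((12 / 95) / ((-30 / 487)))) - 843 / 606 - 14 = -3109 / 202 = -15.39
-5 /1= -5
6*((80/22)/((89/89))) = 240/11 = 21.82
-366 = -366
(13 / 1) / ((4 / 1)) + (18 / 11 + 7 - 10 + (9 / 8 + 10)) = 1145 / 88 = 13.01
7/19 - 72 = -1361/19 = -71.63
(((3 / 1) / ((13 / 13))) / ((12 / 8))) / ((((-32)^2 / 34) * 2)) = 17 / 512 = 0.03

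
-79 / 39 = -2.03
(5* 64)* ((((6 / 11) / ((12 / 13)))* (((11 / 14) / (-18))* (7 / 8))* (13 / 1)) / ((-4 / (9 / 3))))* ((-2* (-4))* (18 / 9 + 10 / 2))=11830 / 3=3943.33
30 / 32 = 15 / 16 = 0.94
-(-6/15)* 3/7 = 6/35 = 0.17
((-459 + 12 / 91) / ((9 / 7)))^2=193738561 / 1521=127375.78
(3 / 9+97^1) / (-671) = -292 / 2013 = -0.15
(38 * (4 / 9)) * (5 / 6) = 380 / 27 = 14.07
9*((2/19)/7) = 18/133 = 0.14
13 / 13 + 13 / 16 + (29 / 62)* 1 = 1131 / 496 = 2.28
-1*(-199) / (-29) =-199 / 29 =-6.86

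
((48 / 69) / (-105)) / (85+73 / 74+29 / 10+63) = -592 / 13571817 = -0.00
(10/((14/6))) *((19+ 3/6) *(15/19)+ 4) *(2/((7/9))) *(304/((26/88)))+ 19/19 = 219920.87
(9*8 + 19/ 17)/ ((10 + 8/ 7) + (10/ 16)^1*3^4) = 69608/ 58803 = 1.18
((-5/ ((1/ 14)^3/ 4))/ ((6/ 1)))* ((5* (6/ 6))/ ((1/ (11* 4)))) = -6036800/ 3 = -2012266.67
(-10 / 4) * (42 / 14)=-15 / 2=-7.50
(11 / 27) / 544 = 11 / 14688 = 0.00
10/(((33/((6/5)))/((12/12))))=4/11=0.36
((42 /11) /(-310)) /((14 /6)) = -9 /1705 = -0.01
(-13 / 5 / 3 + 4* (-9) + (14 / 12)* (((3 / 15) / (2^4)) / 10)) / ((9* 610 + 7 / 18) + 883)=-0.01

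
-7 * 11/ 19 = -77/ 19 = -4.05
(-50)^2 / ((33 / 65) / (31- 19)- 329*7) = -1.09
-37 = -37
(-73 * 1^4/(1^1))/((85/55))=-803/17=-47.24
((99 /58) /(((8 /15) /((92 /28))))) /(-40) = -6831 /25984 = -0.26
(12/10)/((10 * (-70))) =-3/1750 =-0.00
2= 2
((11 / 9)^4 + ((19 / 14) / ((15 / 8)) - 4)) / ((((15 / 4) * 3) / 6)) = -1919144 / 3444525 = -0.56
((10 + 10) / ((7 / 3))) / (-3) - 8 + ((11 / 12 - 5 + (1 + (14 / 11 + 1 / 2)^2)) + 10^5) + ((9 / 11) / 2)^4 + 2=491894457533 / 4919376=99991.23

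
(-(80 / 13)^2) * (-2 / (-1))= -12800 / 169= -75.74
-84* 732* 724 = -44517312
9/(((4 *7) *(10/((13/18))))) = 0.02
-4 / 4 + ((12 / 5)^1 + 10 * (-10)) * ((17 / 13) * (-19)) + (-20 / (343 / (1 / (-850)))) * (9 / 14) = 1286217164 / 530621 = 2423.98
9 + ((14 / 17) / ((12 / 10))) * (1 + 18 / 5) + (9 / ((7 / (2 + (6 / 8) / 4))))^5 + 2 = 10168006247 / 53477376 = 190.14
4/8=1/2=0.50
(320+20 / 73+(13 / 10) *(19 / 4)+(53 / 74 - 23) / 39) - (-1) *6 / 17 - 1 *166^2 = -1950482546279 / 71630520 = -27229.77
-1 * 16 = -16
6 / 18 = 0.33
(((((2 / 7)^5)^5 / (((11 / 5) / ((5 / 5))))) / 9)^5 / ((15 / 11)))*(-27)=-26584559915698317458076141205606891520000 / 416673403589968943621218565578153715445981410027871260531978827072229259623975044110020843004656868337551901418007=-0.00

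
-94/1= -94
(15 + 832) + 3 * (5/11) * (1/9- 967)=-471.48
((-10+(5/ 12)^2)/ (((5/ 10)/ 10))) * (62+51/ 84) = -12402475/ 1008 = -12304.04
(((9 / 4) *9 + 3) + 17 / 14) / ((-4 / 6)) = -2055 / 56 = -36.70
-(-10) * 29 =290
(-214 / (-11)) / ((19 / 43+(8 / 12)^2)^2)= 32050566 / 1294139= 24.77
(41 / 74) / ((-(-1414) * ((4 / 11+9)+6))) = 451 / 17683484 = 0.00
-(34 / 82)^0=-1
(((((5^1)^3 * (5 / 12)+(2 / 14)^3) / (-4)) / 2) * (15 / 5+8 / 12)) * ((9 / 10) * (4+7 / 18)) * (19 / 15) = -119.44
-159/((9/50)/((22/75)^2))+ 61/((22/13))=-593413/14850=-39.96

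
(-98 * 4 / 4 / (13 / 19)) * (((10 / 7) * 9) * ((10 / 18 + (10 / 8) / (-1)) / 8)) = 16625 / 104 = 159.86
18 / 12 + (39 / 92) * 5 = 333 / 92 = 3.62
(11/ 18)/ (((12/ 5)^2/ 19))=5225/ 2592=2.02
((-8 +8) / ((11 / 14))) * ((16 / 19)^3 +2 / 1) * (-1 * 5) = 0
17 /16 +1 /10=93 /80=1.16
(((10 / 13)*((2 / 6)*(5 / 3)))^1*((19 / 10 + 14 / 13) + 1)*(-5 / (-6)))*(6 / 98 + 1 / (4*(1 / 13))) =8388325 / 1788696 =4.69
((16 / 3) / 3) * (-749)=-11984 / 9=-1331.56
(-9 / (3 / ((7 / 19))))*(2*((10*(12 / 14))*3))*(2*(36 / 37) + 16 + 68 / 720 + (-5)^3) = 6079.81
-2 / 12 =-1 / 6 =-0.17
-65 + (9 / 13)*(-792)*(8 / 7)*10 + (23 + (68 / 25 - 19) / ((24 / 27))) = -115145733 / 18200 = -6326.69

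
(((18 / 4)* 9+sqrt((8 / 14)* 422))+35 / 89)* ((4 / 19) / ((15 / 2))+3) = 1726* sqrt(2954) / 1995+6281777 / 50730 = 170.85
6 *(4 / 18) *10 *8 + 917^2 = 2522987 / 3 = 840995.67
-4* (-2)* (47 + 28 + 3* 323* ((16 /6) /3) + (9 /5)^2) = 563744 /75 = 7516.59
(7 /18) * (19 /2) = 133 /36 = 3.69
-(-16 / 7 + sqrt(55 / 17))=16 / 7 - sqrt(935) / 17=0.49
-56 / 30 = -28 / 15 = -1.87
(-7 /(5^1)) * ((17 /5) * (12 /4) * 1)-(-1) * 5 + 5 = -107 /25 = -4.28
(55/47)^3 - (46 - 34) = -1079501/103823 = -10.40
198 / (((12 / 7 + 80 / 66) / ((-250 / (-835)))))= 571725 / 28223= 20.26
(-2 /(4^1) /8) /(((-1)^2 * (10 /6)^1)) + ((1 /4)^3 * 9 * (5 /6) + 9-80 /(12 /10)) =-110567 /1920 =-57.59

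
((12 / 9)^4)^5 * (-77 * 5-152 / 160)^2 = 454945544700166144 / 9685512225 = 46971758.86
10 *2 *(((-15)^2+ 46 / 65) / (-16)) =-282.13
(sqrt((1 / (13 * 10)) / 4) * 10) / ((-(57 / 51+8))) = -17 * sqrt(130) / 4030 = -0.05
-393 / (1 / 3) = -1179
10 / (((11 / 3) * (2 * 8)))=15 / 88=0.17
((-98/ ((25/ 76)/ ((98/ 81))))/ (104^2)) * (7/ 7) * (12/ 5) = -45619/ 570375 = -0.08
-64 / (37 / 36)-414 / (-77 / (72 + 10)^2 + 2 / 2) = -481.07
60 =60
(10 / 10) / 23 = 1 / 23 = 0.04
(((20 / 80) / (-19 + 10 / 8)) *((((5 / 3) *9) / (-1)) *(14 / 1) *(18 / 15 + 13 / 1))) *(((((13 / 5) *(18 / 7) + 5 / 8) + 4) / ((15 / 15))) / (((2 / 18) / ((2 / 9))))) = 9501 / 10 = 950.10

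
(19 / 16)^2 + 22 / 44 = 489 / 256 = 1.91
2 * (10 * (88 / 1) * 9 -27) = 15786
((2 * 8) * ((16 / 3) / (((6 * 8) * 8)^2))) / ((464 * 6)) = 1 / 4810752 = 0.00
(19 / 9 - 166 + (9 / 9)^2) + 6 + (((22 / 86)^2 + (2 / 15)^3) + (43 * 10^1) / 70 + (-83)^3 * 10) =-249778153028956 / 43682625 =-5718020.68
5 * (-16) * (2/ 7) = -160/ 7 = -22.86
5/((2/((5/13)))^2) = 125/676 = 0.18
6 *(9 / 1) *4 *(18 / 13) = 3888 / 13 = 299.08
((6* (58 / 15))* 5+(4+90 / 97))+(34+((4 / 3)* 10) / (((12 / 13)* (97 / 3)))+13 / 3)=46475 / 291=159.71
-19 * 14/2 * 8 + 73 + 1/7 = -6936/7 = -990.86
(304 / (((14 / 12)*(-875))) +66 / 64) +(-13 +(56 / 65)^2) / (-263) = 6795593139 / 8711612000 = 0.78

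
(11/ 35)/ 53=11/ 1855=0.01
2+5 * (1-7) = -28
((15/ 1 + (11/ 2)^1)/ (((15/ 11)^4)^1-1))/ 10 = 600281/ 719680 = 0.83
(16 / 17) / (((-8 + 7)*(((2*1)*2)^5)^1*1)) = -1 / 1088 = -0.00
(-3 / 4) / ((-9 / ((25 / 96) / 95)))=5 / 21888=0.00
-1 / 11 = -0.09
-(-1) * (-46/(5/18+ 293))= -828/5279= -0.16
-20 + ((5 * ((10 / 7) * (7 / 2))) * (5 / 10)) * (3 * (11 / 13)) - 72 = -1567 / 26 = -60.27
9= 9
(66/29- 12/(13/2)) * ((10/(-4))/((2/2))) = -405/377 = -1.07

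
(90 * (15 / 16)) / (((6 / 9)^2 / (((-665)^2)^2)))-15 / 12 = 1188044925046835 / 32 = 37126403907713.59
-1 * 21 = -21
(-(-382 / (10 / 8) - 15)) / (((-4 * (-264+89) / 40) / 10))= 916 / 5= 183.20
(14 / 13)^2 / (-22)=-98 / 1859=-0.05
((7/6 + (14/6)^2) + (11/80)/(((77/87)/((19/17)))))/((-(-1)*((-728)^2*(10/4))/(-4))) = -581317/28380643200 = -0.00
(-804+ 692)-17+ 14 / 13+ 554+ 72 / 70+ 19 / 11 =2146308 / 5005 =428.83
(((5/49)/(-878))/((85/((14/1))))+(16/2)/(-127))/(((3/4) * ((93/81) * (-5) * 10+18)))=0.00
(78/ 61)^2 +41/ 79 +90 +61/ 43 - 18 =955256034/ 12640237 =75.57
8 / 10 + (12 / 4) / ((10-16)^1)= 3 / 10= 0.30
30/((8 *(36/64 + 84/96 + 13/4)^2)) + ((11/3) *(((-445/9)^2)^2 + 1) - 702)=21914299.90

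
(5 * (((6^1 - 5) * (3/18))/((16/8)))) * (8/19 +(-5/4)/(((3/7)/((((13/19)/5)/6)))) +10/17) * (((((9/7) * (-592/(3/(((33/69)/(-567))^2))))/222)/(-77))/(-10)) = -0.00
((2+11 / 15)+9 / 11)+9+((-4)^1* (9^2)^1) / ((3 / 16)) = -1715.45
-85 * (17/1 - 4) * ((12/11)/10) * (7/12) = -1547/22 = -70.32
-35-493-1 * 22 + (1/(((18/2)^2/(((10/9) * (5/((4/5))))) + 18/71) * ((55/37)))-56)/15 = -9663533413/17451720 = -553.73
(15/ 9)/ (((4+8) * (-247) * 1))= -5/ 8892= -0.00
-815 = -815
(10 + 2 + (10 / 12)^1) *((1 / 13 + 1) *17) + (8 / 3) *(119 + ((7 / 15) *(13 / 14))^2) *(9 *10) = 1874601 / 65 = 28840.02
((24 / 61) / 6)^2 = 0.00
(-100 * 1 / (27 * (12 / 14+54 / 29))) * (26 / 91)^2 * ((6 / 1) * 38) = -110200 / 4347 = -25.35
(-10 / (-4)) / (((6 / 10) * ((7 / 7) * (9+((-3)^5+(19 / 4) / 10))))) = -500 / 28023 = -0.02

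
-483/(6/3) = -483/2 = -241.50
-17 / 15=-1.13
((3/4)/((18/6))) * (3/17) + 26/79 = 2005/5372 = 0.37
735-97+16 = 654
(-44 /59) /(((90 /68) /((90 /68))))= -44 /59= -0.75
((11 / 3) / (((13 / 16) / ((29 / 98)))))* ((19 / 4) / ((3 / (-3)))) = -12122 / 1911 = -6.34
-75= -75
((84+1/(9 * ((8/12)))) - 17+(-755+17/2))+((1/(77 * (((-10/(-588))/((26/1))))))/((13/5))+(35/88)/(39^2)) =-89905261/133848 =-671.70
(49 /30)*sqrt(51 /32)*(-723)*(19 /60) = -224371*sqrt(102) /4800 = -472.09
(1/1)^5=1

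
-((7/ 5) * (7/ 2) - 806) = 8011/ 10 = 801.10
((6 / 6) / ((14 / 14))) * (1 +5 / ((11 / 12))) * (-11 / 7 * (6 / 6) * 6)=-426 / 7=-60.86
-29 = -29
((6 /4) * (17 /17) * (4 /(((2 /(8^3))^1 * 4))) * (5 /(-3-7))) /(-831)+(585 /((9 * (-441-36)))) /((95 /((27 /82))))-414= -9464147239 /22872998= -413.77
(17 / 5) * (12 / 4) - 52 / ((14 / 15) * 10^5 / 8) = 89211 / 8750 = 10.20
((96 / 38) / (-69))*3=-48 / 437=-0.11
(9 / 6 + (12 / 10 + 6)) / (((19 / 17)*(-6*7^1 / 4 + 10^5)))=1479 / 18998005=0.00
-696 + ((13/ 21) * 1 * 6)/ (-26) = -4873/ 7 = -696.14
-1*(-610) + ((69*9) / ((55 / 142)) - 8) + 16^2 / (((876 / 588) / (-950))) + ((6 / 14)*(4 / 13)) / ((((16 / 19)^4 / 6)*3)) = -481998025754403 / 2993070080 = -161038.00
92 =92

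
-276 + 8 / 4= -274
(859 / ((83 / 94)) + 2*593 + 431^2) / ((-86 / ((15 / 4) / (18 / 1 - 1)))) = -320055 / 664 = -482.01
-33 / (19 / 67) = -2211 / 19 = -116.37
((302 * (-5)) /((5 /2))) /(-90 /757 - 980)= 228614 /370975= 0.62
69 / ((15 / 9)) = 207 / 5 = 41.40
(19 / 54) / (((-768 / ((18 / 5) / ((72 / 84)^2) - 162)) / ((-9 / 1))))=-29849 / 46080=-0.65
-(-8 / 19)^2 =-64 / 361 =-0.18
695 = 695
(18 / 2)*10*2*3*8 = 4320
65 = 65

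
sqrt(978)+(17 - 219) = -202+sqrt(978) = -170.73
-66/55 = -6/5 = -1.20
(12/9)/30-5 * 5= -1123/45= -24.96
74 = 74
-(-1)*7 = 7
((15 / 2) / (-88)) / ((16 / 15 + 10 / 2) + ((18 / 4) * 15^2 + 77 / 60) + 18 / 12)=-25 / 299596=-0.00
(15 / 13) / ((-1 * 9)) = -5 / 39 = -0.13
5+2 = 7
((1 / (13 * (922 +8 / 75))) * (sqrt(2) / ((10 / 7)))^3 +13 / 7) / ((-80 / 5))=-13 / 112 - 1029 * sqrt(2) / 287697280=-0.12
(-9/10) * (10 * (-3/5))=27/5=5.40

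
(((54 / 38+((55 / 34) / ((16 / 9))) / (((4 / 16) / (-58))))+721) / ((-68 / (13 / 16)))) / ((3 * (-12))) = 8588099 / 50605056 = 0.17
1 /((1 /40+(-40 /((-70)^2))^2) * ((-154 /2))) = -68600 /132407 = -0.52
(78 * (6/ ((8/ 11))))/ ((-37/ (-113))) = 145431/ 74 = 1965.28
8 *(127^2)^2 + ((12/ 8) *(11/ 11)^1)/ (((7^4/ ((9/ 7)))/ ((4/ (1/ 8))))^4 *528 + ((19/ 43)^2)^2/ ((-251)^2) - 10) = 393441005071371198233429680583994623512/ 189049159132674194789161184963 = 2081157128.00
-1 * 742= -742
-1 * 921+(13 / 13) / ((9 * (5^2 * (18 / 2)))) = -1865024 / 2025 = -921.00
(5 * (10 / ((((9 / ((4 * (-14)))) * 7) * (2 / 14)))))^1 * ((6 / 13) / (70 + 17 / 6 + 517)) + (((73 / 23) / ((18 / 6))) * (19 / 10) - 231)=-7276972021 / 31744830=-229.23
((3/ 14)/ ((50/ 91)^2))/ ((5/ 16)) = 7098/ 3125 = 2.27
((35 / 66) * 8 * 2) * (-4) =-1120 / 33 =-33.94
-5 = -5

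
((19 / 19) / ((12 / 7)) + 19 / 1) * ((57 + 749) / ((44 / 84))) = 662935 / 22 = 30133.41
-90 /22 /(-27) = 0.15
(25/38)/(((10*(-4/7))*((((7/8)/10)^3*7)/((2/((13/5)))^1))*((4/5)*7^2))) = -2000000/4151329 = -0.48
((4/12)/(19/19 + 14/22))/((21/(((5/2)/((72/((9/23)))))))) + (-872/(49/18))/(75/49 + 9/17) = -155.50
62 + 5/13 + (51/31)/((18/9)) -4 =47721/806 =59.21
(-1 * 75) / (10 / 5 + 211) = -25 / 71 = -0.35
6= 6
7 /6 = 1.17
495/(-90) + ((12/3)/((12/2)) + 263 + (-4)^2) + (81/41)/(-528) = 5935079/21648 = 274.16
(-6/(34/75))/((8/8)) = -225/17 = -13.24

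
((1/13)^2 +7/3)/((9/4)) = 4744/4563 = 1.04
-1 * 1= -1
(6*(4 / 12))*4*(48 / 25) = 15.36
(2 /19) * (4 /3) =8 /57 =0.14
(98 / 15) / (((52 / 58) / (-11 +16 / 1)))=1421 / 39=36.44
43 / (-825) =-43 / 825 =-0.05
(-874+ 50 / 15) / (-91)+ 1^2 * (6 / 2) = 3431 / 273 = 12.57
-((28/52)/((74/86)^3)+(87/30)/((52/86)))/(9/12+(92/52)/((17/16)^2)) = -21471333319/8819447095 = -2.43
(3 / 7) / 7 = 3 / 49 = 0.06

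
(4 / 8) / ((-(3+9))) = -1 / 24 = -0.04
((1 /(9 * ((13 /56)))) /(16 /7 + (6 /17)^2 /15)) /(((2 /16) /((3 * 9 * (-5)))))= -16993200 /75413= -225.34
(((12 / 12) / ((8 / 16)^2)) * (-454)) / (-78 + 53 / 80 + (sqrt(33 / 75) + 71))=2324480 * sqrt(11) / 254233 + 73656960 / 254233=320.05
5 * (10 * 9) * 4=1800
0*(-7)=0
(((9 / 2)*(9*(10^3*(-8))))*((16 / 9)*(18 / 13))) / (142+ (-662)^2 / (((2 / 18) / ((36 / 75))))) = -129600000 / 307670363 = -0.42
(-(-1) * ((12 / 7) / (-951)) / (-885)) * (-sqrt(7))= -4 * sqrt(7) / 1963815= -0.00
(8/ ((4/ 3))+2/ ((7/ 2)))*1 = 46/ 7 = 6.57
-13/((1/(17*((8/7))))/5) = -8840/7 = -1262.86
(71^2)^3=128100283921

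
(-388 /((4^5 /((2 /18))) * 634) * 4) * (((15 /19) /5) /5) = -97 /11564160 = -0.00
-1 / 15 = -0.07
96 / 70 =48 / 35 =1.37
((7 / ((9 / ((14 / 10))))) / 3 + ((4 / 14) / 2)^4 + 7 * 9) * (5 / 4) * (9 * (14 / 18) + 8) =102691445 / 86436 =1188.06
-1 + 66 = 65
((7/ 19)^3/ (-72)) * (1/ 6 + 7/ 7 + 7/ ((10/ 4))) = -40817/ 14815440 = -0.00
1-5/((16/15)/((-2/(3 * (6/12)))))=29/4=7.25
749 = 749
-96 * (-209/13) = 20064/13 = 1543.38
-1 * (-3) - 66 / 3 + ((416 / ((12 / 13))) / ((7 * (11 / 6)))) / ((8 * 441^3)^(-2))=181852869401503791919 / 11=16532079036500344719.91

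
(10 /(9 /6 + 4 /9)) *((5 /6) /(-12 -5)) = -30 /119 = -0.25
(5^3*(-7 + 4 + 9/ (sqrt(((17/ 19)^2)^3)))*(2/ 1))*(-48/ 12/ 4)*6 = -14347.24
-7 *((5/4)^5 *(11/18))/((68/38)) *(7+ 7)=-32003125/313344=-102.13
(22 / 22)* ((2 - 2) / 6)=0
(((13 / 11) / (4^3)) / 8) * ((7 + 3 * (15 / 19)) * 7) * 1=8099 / 53504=0.15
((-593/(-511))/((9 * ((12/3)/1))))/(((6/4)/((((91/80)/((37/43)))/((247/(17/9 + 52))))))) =2473403/399056544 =0.01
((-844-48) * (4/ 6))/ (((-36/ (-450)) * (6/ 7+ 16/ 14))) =-11150/ 3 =-3716.67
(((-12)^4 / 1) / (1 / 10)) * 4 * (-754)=-625397760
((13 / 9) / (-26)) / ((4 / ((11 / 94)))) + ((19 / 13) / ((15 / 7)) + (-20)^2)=176267333 / 439920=400.68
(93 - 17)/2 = 38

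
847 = 847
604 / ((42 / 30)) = 3020 / 7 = 431.43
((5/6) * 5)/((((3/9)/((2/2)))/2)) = 25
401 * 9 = 3609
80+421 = 501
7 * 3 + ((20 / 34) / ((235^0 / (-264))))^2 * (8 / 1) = 55762869 / 289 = 192951.10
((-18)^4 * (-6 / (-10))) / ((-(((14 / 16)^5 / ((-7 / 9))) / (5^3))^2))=-13045963161600000 / 5764801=-2263037902.19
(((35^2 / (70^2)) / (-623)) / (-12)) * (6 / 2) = 1 / 9968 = 0.00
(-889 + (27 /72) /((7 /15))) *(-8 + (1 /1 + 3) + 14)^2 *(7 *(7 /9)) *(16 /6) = -34817300 /27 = -1289529.63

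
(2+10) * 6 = 72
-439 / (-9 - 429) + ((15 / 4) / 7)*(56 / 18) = 1169 / 438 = 2.67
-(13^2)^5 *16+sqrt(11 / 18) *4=-2205735869584+2 *sqrt(22) / 3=-2205735869580.87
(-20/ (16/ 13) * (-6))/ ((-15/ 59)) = -767/ 2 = -383.50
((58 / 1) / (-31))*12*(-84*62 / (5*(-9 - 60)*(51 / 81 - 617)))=526176 / 956915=0.55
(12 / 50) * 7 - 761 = -18983 / 25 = -759.32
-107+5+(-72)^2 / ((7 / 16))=82230 / 7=11747.14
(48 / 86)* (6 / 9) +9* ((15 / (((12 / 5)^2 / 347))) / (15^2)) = 75373 / 2064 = 36.52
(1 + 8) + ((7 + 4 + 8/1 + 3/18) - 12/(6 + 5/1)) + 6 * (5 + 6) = 6143/66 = 93.08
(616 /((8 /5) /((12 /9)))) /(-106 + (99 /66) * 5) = -3080 /591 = -5.21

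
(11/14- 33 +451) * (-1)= -5863/14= -418.79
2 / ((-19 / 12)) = -24 / 19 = -1.26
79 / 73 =1.08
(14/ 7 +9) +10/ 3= 43/ 3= 14.33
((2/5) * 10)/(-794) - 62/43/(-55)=19884/938905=0.02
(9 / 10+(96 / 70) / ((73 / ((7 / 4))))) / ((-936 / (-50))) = 0.05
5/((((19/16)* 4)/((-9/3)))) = -3.16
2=2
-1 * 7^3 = -343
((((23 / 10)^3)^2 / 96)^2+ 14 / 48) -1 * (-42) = 411674624432020321 / 9216000000000000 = 44.67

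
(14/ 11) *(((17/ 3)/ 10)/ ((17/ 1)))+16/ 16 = 1.04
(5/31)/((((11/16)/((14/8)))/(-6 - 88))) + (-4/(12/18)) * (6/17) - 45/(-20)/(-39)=-40.77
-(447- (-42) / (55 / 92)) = -28449 / 55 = -517.25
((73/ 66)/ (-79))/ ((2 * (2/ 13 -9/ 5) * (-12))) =-4745/ 13389552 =-0.00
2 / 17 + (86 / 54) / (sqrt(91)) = 2 / 17 + 43*sqrt(91) / 2457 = 0.28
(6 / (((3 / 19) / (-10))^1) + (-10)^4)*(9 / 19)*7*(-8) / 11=-4848480 / 209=-23198.47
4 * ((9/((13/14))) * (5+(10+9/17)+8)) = 201600/221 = 912.22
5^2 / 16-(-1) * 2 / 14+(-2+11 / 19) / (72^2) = 43541 / 25536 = 1.71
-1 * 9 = -9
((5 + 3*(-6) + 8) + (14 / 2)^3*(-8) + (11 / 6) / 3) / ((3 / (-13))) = 643123 / 54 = 11909.69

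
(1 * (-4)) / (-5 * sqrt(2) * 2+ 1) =4 / 199+ 40 * sqrt(2) / 199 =0.30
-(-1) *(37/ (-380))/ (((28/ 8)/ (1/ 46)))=-37/ 61180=-0.00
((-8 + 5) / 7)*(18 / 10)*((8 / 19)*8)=-1728 / 665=-2.60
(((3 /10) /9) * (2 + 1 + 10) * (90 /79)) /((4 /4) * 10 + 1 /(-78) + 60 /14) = 21294 /615647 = 0.03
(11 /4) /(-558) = -0.00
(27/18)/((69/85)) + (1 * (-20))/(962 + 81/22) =357117/195454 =1.83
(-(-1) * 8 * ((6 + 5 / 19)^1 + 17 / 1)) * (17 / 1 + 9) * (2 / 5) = 183872 / 95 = 1935.49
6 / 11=0.55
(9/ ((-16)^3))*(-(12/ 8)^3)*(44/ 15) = 891/ 40960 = 0.02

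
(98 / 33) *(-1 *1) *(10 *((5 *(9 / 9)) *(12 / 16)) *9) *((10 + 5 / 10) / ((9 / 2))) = -25725 / 11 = -2338.64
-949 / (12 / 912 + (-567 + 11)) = 72124 / 42255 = 1.71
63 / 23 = 2.74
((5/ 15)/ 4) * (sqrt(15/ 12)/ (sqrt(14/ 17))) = sqrt(1190)/ 336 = 0.10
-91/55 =-1.65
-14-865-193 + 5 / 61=-65387 / 61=-1071.92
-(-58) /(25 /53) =3074 /25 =122.96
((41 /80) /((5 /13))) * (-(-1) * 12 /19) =0.84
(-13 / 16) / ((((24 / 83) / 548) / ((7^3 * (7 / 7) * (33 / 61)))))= -557736179 / 1952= -285725.50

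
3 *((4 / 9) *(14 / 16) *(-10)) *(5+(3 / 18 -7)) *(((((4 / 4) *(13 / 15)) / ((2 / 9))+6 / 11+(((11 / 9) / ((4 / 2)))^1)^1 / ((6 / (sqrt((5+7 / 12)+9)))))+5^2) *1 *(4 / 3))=21175 *sqrt(21) / 8748+22673 / 27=850.83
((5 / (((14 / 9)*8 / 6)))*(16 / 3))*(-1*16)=-1440 / 7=-205.71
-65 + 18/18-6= -70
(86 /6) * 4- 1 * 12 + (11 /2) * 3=371 /6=61.83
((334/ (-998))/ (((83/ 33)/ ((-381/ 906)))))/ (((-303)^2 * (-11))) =-21209/ 382780304202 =-0.00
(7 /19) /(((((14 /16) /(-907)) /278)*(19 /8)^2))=-129098752 /6859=-18821.80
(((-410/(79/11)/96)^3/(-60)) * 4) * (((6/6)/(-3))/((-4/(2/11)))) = 208486025/981471043584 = 0.00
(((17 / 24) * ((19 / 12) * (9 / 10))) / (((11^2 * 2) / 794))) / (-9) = -128231 / 348480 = -0.37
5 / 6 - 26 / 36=1 / 9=0.11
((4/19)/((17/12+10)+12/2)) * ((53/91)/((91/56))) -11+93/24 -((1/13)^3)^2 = -7643086191661/1073366478184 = -7.12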